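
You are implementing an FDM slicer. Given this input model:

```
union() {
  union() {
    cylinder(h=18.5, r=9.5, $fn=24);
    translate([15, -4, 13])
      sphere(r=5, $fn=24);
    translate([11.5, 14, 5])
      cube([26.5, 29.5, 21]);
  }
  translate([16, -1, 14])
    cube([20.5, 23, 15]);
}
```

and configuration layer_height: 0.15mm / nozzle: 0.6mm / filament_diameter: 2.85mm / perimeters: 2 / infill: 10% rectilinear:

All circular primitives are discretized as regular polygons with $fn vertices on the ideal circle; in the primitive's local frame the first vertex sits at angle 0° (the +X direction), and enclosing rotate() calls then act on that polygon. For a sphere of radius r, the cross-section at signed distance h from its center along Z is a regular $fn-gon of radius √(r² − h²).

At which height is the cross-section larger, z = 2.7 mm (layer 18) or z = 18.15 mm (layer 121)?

Layer 18 (z = 2.7): the cylinder: section is a regular 24-gon, circumradius r=9.5 (area = (24/2)·9.500²·sin(360°/24) = 280.30 mm²); the sphere at (15, -4) does not reach this height (|z−center|=10.300 > r=5); the cube at (11.5, 14) is not intersected at this z (z outside [5, 26]); Taking the union: only the r=9.5 cylinder is present, so the union is just that shape — area = 280.30 mm²; the cube at (16, -1) is absent (z outside [14, 29]); Taking the union: only the result so far is present, so the union is just that shape — area = 280.30 mm². So its area = 280.30 mm². Layer 121 (z = 18.15): the cylinder: section is a regular 24-gon, circumradius r=9.5 (area = (24/2)·9.500²·sin(360°/24) = 280.30 mm²); the sphere at (15, -4) is not intersected at this z (|z−center|=5.150 > r=5); the cube at (11.5, 14) (footprint 26.5×29.5) is included at this height (area 781.75 mm²); Merging all regions: the 2 present regions are separate (no shared area or edge), so areas and boundary lengths simply add and each stays a separate island — area = 1062.05 mm²; the cube at (16, -1) is present — its section is the full 20.5×23 rectangle (area 471.50 mm²); Merging all regions: the regions partially overlap — summed areas 1533.55 mm² minus the doubly-counted overlap 164.00 mm² gives 1369.55 mm² — area = 1369.55 mm². So its area = 1369.55 mm². Layer 121 is larger (1369.55 vs 280.30 mm²).

layer 121 (z = 18.15 mm)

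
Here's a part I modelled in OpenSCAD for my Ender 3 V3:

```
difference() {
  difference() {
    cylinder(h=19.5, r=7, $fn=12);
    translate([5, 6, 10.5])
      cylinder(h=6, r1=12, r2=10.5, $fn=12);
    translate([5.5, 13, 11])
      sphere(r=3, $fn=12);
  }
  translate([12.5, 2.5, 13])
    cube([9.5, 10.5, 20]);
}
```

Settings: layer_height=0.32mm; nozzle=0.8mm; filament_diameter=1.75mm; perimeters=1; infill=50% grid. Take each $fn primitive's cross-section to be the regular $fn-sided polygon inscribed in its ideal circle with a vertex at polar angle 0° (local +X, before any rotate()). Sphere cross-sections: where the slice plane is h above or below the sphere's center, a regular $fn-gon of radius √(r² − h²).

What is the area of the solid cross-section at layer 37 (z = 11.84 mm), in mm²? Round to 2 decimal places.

34.69 mm²

At z = 11.84 mm: the cylinder: section is a regular 12-gon, circumradius r=7 (area = (12/2)·7.000²·sin(360°/12) = 147.00 mm²); the cone at (5, 6) contributes a regular 12-gon of circumradius 11.665 (interpolated between r1=12 and r2=10.5 at t=0.223) (area = (12/2)·11.665²·sin(360°/12) = 408.22 mm²); the sphere at (5.5, 13): section is a regular 12-gon, circumradius = √(r²−h²) = √(3²−0.84²) = 2.880 (area = (12/2)·2.880²·sin(360°/12) = 24.88 mm²); Taking the first minus the rest: starting from the r=7 cylinder (147.00 mm²), the cone at (5, 6) partially overlaps it — only the 112.31 mm² overlap (of its 408.22 mm²) is removed, clipping the outline; the r=3 sphere at (5.5, 13) misses the remaining region (no effect) — area = 34.69 mm²; the cube at (12.5, 2.5) does not reach this height (z outside [13, 33]); Subtracting the remaining from the first: none of the subtracted shapes is present at this height, so the result so far is unchanged — area = 34.69 mm². Overall, the cross-section is a single solid region. Net area = 34.69 mm².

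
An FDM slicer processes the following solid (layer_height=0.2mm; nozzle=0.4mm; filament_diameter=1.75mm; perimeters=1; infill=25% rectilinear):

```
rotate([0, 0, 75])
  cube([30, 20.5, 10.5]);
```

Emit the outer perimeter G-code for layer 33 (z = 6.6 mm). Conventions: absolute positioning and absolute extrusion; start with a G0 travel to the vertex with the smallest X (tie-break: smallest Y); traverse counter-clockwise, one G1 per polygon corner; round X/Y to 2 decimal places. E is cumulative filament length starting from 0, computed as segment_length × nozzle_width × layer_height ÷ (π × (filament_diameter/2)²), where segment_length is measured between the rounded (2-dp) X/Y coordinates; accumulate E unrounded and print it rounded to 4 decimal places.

At z = 6.6 mm: the 30×20.5 cube contributes its full rectangle; (rotated 75° about Z; rotation is an isometry so areas/perimeters/island counts are preserved). The outline is a single polygon with 4 vertices. Extrusion per mm of travel: 0.4 × 0.2 / (π × 0.875²) = 0.033260. Accumulating E over each segment gives final E = 3.3589.

G0 X-19.80 Y5.31 Z6.60
G1 X0.00 Y0.00 E0.6818
G1 X7.76 Y28.98 E1.6797
G1 X-12.04 Y34.28 E2.3614
G1 X-19.80 Y5.31 E3.3589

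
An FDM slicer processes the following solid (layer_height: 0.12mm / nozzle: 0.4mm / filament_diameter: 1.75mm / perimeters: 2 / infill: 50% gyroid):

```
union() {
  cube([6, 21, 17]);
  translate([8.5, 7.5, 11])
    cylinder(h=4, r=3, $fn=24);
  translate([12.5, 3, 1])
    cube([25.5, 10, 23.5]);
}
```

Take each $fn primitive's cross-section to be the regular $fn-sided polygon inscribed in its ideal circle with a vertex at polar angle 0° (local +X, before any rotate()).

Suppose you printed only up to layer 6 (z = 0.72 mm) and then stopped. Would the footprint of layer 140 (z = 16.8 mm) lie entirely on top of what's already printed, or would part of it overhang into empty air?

Compare the two slices. At z = 0.72: the 6×21 cube contributes its full rectangle (area 126.00 mm²); the cylinder at (8.5, 7.5) is absent (z outside [11, 15]); the cube at (12.5, 3) is absent (z outside [1, 24.5]); Merging all regions: only the 6×21 cube is present, so the union is just that shape — area = 126.00 mm². At z = 16.8: the cube (footprint 6×21) is included at this height (area 126.00 mm²); the cylinder at (8.5, 7.5) does not reach this height (z outside [11, 15]); the cube at (12.5, 3) (footprint 25.5×10) is included at this height (area 255.00 mm²); Combining (union): the 2 present regions are separate (no shared area or edge), so areas and boundary lengths simply add and each stays a separate island — area = 381.00 mm². Checking containment: at z = 16.8 the cross-section extends beyond the z = 0.72 cross-section by about 255.00 mm².

part overhangs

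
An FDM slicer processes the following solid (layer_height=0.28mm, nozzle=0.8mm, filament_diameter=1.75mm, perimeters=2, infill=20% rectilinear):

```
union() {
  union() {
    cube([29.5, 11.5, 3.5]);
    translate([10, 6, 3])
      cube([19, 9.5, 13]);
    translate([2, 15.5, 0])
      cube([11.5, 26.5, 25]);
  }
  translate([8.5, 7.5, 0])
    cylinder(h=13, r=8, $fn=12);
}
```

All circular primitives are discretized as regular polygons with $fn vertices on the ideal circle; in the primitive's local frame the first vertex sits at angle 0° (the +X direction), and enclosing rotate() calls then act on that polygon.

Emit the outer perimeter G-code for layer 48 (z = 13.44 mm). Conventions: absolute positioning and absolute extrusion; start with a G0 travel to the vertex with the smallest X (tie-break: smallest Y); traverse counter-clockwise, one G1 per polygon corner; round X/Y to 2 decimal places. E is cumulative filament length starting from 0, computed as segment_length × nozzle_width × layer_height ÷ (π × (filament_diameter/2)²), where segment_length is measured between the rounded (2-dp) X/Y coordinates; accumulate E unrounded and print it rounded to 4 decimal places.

G0 X2.00 Y15.50 Z13.44
G1 X10.00 Y15.50 E0.7450
G1 X10.00 Y6.00 E1.6297
G1 X29.00 Y6.00 E3.3992
G1 X29.00 Y15.50 E4.2839
G1 X13.50 Y15.50 E5.7274
G1 X13.50 Y42.00 E8.1953
G1 X2.00 Y42.00 E9.2663
G1 X2.00 Y15.50 E11.7342

At z = 13.44 mm: the cube is absent (z outside [0, 3.5]); the 19×9.5 cube at (10, 6) contributes its full rectangle; the cube at (2, 15.5) is present — its section is the full 11.5×26.5 rectangle; Taking the union: the 2 present regions share edge segments without overlapping in area, so areas simply add but the touching pieces fuse into one outline (the shared edge portions become interior and drop out of the boundary) — 1 connected region; the cylinder at (8.5, 7.5) does not reach this height (z outside [0, 13]); Taking the union: only the result so far is present, so the union is just that shape — 1 connected region. The outline is a single polygon with 8 vertices. Extrusion per mm of travel: 0.8 × 0.28 / (π × 0.875²) = 0.093128. Accumulating E over each segment gives final E = 11.7342.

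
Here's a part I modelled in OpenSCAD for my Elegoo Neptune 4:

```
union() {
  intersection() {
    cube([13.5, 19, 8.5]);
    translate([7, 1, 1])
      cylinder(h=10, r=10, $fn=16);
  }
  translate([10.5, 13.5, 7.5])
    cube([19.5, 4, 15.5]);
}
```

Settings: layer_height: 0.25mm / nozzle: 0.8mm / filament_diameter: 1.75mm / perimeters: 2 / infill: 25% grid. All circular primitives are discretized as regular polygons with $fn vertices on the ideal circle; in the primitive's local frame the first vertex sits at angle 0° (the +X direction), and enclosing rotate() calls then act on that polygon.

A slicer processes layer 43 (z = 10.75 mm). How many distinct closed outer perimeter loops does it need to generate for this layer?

At z = 10.75 mm: the cube does not reach this height (z outside [0, 8.5]); the r=10 cylinder at (7, 1) gives a regular 16-gon of circumradius 10 (constant along its height); Taking the intersection: at least one operand is absent at this height, so nothing remains; the 19.5×4 cube at (10.5, 13.5) contributes its full rectangle; Taking the union: only the 19.5×4 cube at (10.5, 13.5) is present, so the union is just that shape — 1 connected region. The result has 1 disconnected region.

1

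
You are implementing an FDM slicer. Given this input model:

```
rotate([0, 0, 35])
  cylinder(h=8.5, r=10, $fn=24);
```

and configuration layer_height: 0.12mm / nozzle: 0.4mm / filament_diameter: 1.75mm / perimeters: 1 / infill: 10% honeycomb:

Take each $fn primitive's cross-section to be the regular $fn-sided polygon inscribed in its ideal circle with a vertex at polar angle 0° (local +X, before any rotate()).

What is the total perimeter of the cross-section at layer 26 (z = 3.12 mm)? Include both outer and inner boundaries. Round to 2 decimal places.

62.65 mm

At z = 3.12 mm: the r=10 cylinder gives a regular 24-gon of circumradius 10 (constant along its height) (perimeter = 2·24·10.000·sin(180°/24) = 62.65 mm); (rotated 35° about Z; rotation is an isometry so areas/perimeters/island counts are preserved). Overall, the cross-section is a single solid region. Total boundary length (outer) = 62.65 mm.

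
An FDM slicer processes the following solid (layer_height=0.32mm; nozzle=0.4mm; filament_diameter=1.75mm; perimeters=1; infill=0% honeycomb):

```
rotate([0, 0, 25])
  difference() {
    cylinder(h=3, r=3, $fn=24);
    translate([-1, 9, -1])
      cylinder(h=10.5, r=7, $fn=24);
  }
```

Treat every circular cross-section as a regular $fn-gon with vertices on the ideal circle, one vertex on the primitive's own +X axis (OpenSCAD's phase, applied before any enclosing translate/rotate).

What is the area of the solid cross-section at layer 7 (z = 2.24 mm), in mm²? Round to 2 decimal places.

25.73 mm²

At z = 2.24 mm: the cylinder: section is a regular 24-gon, circumradius r=3 (area = (24/2)·3.000²·sin(360°/24) = 27.95 mm²); the r=7 cylinder at (-1, 9) contributes a regular 24-gon of circumradius 7 (area = (24/2)·7.000²·sin(360°/24) = 152.19 mm²); After the difference (first − rest): starting from the r=3 cylinder (27.95 mm²), the r=7 cylinder at (-1, 9) partially overlaps it — only the 2.22 mm² overlap (of its 152.19 mm²) is removed, clipping the outline — area = 25.73 mm²; (whole slice rotated 25° about Z — lengths, areas and connectivity unchanged). Overall, the cross-section is a single solid region. Net area = 25.73 mm².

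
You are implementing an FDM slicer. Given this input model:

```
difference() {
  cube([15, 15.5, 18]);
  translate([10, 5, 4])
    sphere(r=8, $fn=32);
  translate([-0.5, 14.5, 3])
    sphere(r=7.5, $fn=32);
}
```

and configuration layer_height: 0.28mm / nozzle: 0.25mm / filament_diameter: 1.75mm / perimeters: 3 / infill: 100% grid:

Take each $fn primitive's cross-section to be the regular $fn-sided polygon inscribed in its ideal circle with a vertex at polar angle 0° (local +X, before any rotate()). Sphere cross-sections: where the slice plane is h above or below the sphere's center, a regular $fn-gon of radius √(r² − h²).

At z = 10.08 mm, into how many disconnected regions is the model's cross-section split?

2

At z = 10.08 mm: the cube (footprint 15×15.5) is included at this height; the r=8 sphere at (10, 5) slices to a regular 32-gon of circumradius 5.199 (√(r²−h²) with h=6.08 from center); the sphere at (-0.5, 14.5): section is a regular 32-gon, circumradius = √(r²−h²) = √(7.5²−7.08²) = 2.475; Taking the first minus the rest: starting from the 15×15.5 cube, the r=8 sphere at (10, 5) partially overlaps it — only the 83.71 mm² overlap (of its 84.38 mm²) is removed, clipping the outline; the r=7.5 sphere at (-0.5, 14.5) partially overlaps it — only the 5.45 mm² overlap (of its 19.11 mm²) is removed, clipping the outline — 2 connected regions. The result has 2 disconnected regions.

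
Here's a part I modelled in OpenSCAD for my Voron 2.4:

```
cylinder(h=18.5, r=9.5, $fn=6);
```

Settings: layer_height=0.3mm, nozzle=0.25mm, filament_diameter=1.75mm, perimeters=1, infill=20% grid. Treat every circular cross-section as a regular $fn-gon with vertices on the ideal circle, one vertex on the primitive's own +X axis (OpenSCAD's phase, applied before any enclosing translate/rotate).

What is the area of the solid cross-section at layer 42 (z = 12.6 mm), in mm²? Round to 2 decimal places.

234.48 mm²

At z = 12.6 mm: the cylinder: section is a regular 6-gon, circumradius r=9.5 (area = (6/2)·9.500²·sin(360°/6) = 234.48 mm²). Overall, the cross-section is a single solid region. Net area = 234.48 mm².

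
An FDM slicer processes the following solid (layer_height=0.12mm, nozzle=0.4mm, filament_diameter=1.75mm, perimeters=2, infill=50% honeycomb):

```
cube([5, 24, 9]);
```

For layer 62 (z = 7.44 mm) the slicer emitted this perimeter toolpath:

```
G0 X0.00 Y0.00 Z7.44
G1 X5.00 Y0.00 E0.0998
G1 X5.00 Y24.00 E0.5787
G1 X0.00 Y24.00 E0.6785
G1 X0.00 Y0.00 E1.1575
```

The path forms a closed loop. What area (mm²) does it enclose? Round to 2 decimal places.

120.00 mm²

Apply the shoelace formula to the sequence of (X, Y) vertices; enclosed area = 120.00 mm².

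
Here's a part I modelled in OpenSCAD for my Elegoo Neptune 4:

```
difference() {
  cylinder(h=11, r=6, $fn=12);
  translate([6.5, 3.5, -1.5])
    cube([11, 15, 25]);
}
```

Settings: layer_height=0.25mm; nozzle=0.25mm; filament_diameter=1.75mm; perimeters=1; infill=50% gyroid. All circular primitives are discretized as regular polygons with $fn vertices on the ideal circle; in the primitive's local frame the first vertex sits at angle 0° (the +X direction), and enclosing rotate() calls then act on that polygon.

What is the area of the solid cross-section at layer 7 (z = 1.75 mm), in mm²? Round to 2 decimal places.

108.00 mm²

At z = 1.75 mm: the r=6 cylinder contributes a regular 12-gon of circumradius 6 (area = (12/2)·6.000²·sin(360°/12) = 108.00 mm²); the cube at (6.5, 3.5) (footprint 11×15) is included at this height (area 165.00 mm²); After the difference (first − rest): starting from the r=6 cylinder (108.00 mm²), the 11×15 cube at (6.5, 3.5) misses the remaining region (no effect) — area = 108.00 mm². Overall, the cross-section is a single solid region. Net area = 108.00 mm².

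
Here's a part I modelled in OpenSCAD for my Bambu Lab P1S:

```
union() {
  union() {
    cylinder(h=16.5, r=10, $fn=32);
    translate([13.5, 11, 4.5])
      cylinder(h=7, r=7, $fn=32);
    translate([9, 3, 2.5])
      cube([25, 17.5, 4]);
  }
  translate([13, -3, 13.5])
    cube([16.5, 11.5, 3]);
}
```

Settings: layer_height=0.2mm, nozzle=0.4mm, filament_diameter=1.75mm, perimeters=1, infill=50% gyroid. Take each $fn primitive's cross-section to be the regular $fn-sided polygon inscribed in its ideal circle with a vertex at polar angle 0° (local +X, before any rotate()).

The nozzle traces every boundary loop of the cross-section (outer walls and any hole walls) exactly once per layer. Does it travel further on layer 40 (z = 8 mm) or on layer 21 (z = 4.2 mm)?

Layer 40 (z = 8): the r=10 cylinder gives a regular 32-gon of circumradius 10 (constant along its height) (perimeter = 2·32·10.000·sin(180°/32) = 62.73 mm); the r=7 cylinder at (13.5, 11) contributes a regular 32-gon of circumradius 7 (perimeter = 2·32·7.000·sin(180°/32) = 43.91 mm); the cube at (9, 3) is absent (z outside [2.5, 6.5]); Merging all regions: the 2 present regions are separate (no shared area or edge), so areas and boundary lengths simply add and each stays a separate island — boundary = 106.64 mm; the cube at (13, -3) does not reach this height (z outside [13.5, 16.5]); Merging all regions: only the result so far is present, so the union is just that shape — boundary = 106.64 mm. So its perimeter = 106.64 mm. Layer 21 (z = 4.2): the r=10 cylinder gives a regular 32-gon of circumradius 10 (constant along its height) (perimeter = 2·32·10.000·sin(180°/32) = 62.73 mm); the cylinder at (13.5, 11) is not intersected at this z (z outside [4.5, 11.5]); the cube at (9, 3) (footprint 25×17.5) is included at this height (perimeter 85.00 mm); Taking the union: the regions partially overlap (shared area 0.35 mm²), so the edge portions inside another operand are dropped and the merged outline is re-measured after clipping — boundary = 144.60 mm; the cube at (13, -3) does not reach this height (z outside [13.5, 16.5]); Taking the union: only that combined region is present, so the union is just that shape — boundary = 144.60 mm. So its perimeter = 144.60 mm. Layer 21 is larger (144.60 vs 106.64 mm).

layer 21 (z = 4.2 mm)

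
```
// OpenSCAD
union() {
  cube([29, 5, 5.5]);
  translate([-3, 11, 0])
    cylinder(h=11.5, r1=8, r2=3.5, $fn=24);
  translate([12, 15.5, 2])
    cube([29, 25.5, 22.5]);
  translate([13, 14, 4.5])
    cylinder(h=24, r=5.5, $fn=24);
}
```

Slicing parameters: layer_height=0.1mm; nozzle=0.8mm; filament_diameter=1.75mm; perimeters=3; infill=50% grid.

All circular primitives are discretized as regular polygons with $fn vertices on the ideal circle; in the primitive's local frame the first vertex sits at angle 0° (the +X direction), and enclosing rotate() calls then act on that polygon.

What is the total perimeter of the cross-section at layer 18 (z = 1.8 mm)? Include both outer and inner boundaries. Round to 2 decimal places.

At z = 1.8 mm: the cube (footprint 29×5) is included at this height (perimeter 68.00 mm); the cone at (-3, 11) contributes a regular 24-gon of circumradius 7.296 (interpolated between r1=8 and r2=3.5 at t=0.157) (perimeter = 2·24·7.296·sin(180°/24) = 45.71 mm); the cube at (12, 15.5) does not reach this height (z outside [2, 24.5]); the cylinder at (13, 14) is absent (z outside [4.5, 28.5]); Combining (union): the regions partially overlap (shared area 0.36 mm²), so the edge portions inside another operand are dropped and the merged outline is re-measured after clipping — boundary = 110.84 mm. Overall, the cross-section is a single solid region. Total boundary length (outer) = 110.84 mm.

110.84 mm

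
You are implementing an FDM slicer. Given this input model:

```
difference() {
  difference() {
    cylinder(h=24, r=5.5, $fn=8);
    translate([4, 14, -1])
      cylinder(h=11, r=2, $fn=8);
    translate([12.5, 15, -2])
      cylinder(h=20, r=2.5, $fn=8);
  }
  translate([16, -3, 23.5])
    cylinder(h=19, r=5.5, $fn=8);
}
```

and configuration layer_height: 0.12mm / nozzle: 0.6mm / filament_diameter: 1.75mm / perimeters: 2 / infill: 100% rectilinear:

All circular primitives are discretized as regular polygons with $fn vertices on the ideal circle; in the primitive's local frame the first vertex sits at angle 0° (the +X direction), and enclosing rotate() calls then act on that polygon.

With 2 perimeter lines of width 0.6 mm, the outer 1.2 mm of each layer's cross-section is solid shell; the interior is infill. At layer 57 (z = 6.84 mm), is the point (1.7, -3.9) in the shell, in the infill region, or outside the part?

shell

At z = 6.84 mm: the r=5.5 cylinder gives a regular 8-gon of circumradius 5.5 (constant along its height); the cylinder at (4, 14): section is a regular 8-gon, circumradius r=2; the cylinder at (12.5, 15): section is a regular 8-gon, circumradius r=2.5; After the difference (first − rest): starting from the r=5.5 cylinder, the r=2 cylinder at (4, 14) misses the remaining region (no effect); the r=2.5 cylinder at (12.5, 15) misses the remaining region (no effect) — 1 connected region; the cylinder at (16, -3) does not reach this height (z outside [23.5, 42.5]); Subtracting the remaining from the first: none of the subtracted shapes is present at this height, so that combined region is unchanged — 1 connected region. Overall, the cross-section is a single solid region. The nearest boundary edge runs (3.89, -3.89)→(-0.00, -5.50); distance from the point to it = 0.83 mm. The point is inside the cross-section, 0.83 mm from the nearest boundary — within the 1.2 mm shell band (2 × 0.6).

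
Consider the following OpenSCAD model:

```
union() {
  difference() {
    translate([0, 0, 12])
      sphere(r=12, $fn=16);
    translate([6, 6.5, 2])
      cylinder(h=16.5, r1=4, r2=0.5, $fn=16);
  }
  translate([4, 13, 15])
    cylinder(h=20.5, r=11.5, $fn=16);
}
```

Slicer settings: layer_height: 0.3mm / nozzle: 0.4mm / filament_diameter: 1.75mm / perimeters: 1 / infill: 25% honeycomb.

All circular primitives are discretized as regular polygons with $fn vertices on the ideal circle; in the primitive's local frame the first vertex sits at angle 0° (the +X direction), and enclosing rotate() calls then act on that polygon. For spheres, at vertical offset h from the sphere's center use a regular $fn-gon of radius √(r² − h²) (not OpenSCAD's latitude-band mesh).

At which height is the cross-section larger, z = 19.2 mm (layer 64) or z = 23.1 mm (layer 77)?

Layer 64 (z = 19.2): the sphere: section is a regular 16-gon, circumradius = √(r²−h²) = √(12²−7.2²) = 9.600 (area = (16/2)·9.600²·sin(360°/16) = 282.14 mm²); the cone at (6, 6.5) is absent (z outside [2, 18.5]); Taking the first minus the rest: none of the subtracted shapes is present at this height, so the r=12 sphere is unchanged — area = 282.14 mm²; the r=11.5 cylinder at (4, 13) contributes a regular 16-gon of circumradius 11.5 (area = (16/2)·11.500²·sin(360°/16) = 404.88 mm²); Taking the union: the regions partially overlap — summed areas 687.02 mm² minus the doubly-counted overlap 78.60 mm² gives 608.43 mm² — area = 608.43 mm². So its area = 608.43 mm². Layer 77 (z = 23.1): the sphere: section is a regular 16-gon, circumradius = √(r²−h²) = √(12²−11.1²) = 4.560 (area = (16/2)·4.560²·sin(360°/16) = 63.65 mm²); the cone at (6, 6.5) is absent (z outside [2, 18.5]); Subtracting the remaining from the first: none of the subtracted shapes is present at this height, so the r=12 sphere is unchanged — area = 63.65 mm²; the r=11.5 cylinder at (4, 13) contributes a regular 16-gon of circumradius 11.5 (area = (16/2)·11.500²·sin(360°/16) = 404.88 mm²); Merging all regions: the regions partially overlap — summed areas 468.53 mm² minus the doubly-counted overlap 10.95 mm² gives 457.58 mm² — area = 457.58 mm². So its area = 457.58 mm². Layer 64 is larger (608.43 vs 457.58 mm²).

layer 64 (z = 19.2 mm)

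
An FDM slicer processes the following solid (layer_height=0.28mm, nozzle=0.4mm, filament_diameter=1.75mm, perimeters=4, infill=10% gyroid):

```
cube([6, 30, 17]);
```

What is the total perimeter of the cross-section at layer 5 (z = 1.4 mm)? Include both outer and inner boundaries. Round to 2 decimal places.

72.00 mm

At z = 1.4 mm: the 6×30 cube contributes its full rectangle (perimeter 72.00 mm). Overall, the cross-section is a single solid region. Total boundary length (outer) = 72.00 mm.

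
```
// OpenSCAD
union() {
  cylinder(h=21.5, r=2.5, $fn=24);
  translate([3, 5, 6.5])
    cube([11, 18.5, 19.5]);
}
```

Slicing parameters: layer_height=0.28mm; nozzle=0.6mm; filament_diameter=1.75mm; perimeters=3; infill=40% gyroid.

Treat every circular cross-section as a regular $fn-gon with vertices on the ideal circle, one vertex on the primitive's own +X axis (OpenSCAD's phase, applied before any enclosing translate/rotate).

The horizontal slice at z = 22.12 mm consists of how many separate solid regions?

At z = 22.12 mm: the cylinder is absent (z outside [0, 21.5]); the 11×18.5 cube at (3, 5) contributes its full rectangle; Combining (union): only the 11×18.5 cube at (3, 5) is present, so the union is just that shape — 1 connected region. The result has 1 disconnected region.

1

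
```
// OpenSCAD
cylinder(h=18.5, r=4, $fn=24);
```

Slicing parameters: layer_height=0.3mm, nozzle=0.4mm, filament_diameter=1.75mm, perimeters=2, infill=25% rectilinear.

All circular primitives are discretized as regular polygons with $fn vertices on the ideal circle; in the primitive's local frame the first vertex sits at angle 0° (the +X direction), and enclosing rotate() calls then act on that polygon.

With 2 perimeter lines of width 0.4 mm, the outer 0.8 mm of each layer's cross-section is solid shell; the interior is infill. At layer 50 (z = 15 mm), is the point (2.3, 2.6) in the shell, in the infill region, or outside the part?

At z = 15 mm: the r=4 cylinder contributes a regular 24-gon of circumradius 4. Overall, the cross-section is a single solid region. The nearest boundary edge runs (2.83, 2.83)→(2.00, 3.46); distance from the point to it = 0.50 mm. The point is inside the cross-section, 0.50 mm from the nearest boundary — within the 0.8 mm shell band (2 × 0.4).

shell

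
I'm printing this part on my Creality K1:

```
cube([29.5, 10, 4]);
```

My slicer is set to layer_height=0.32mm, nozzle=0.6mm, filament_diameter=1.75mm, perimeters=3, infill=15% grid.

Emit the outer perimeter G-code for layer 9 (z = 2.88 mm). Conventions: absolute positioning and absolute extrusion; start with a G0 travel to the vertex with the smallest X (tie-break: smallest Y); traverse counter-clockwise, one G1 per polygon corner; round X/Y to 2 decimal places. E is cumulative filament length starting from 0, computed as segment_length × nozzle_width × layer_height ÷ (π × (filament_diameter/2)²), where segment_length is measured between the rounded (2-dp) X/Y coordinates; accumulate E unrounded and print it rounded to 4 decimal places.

G0 X0.00 Y0.00 Z2.88
G1 X29.50 Y0.00 E2.3548
G1 X29.50 Y10.00 E3.1531
G1 X0.00 Y10.00 E5.5079
G1 X0.00 Y0.00 E6.3061

At z = 2.88 mm: the cube (footprint 29.5×10) is included at this height. The outline is a single polygon with 4 vertices. Extrusion per mm of travel: 0.6 × 0.32 / (π × 0.875²) = 0.079824. Accumulating E over each segment gives final E = 6.3061.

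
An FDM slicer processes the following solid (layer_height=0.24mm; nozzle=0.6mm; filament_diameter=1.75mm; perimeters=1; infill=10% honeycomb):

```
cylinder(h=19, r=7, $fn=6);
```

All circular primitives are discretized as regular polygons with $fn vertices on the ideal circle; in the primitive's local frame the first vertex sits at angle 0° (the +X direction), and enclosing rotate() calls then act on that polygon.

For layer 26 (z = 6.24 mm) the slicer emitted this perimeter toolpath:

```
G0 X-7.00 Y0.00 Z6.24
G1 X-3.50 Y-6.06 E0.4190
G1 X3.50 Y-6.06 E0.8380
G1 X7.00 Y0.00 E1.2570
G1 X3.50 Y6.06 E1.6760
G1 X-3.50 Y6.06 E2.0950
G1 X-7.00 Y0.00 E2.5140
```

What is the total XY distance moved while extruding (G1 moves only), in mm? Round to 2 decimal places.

41.99 mm

Sum the Euclidean lengths of each G1 segment: total = 41.99 mm.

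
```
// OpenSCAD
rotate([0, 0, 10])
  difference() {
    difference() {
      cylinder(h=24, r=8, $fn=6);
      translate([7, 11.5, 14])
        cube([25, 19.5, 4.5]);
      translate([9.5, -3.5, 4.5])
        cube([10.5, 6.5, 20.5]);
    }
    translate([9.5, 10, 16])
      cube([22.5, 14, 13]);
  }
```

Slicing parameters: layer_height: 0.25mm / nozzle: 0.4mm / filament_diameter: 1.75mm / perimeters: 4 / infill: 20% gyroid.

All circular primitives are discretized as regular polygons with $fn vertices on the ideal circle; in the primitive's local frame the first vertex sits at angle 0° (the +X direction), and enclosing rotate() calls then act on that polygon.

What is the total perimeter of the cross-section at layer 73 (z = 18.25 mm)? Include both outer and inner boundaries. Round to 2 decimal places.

48.00 mm

At z = 18.25 mm: the cylinder: section is a regular 6-gon, circumradius r=8 (perimeter = 2·6·8.000·sin(180°/6) = 48.00 mm); the cube at (7, 11.5) (footprint 25×19.5) is included at this height (perimeter 89.00 mm); the cube at (9.5, -3.5) (footprint 10.5×6.5) is included at this height (perimeter 34.00 mm); Subtracting the remaining from the first: starting from the r=8 cylinder, the 25×19.5 cube at (7, 11.5) misses the remaining region (no effect); the 10.5×6.5 cube at (9.5, -3.5) misses the remaining region (no effect) — boundary = 48.00 mm; the cube at (9.5, 10) (footprint 22.5×14) is included at this height (perimeter 73.00 mm); After the difference (first − rest): starting from the result so far, the 22.5×14 cube at (9.5, 10) misses the remaining region (no effect) — boundary = 48.00 mm; (rotated 10° about Z; rotation is an isometry so areas/perimeters/island counts are preserved). Overall, the cross-section is a single solid region. Total boundary length (outer) = 48.00 mm.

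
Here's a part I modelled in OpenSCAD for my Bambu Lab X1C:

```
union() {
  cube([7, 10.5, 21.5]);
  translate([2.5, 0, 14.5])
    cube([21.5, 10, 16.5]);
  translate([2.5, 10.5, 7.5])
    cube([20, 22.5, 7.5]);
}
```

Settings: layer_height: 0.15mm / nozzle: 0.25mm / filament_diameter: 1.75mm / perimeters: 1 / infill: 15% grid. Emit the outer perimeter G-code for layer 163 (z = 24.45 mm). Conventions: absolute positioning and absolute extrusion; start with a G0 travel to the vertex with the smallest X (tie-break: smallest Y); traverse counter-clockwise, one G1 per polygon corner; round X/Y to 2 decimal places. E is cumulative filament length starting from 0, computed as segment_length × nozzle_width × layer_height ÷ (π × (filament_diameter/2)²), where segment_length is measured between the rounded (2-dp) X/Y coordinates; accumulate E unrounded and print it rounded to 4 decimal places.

At z = 24.45 mm: the cube does not reach this height (z outside [0, 21.5]); the cube at (2.5, 0) (footprint 21.5×10) is included at this height; the cube at (2.5, 10.5) does not reach this height (z outside [7.5, 15]); Taking the union: only the 21.5×10 cube at (2.5, 0) is present, so the union is just that shape — 1 connected region. The outline is a single polygon with 4 vertices. Extrusion per mm of travel: 0.25 × 0.15 / (π × 0.875²) = 0.015591. Accumulating E over each segment gives final E = 0.9822.

G0 X2.50 Y0.00 Z24.45
G1 X24.00 Y0.00 E0.3352
G1 X24.00 Y10.00 E0.4911
G1 X2.50 Y10.00 E0.8263
G1 X2.50 Y0.00 E0.9822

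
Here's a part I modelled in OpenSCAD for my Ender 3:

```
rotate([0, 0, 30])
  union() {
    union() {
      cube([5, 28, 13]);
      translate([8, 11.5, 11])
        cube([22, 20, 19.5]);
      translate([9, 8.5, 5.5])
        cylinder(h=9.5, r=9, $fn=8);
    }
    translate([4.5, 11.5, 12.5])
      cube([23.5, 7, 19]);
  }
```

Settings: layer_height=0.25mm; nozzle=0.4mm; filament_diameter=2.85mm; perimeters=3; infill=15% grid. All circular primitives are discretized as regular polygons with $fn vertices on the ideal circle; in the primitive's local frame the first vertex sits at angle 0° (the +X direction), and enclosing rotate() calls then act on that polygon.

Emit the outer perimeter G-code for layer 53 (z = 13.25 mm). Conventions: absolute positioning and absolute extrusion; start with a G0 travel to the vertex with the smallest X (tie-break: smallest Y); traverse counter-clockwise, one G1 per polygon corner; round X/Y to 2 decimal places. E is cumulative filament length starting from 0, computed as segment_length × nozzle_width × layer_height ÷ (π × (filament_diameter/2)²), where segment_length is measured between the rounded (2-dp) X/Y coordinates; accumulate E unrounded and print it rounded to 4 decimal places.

G0 X-8.82 Y31.28 Z13.25
G1 X-2.32 Y20.02 E0.2038
G1 X-5.35 Y18.27 E0.2587
G1 X-3.92 Y15.79 E0.3035
G1 X-5.15 Y14.19 E0.3352
G1 X-4.25 Y7.36 E0.4432
G1 X1.21 Y3.17 E0.5510
G1 X8.04 Y4.07 E0.6590
G1 X12.24 Y9.53 E0.7670
G1 X11.34 Y16.36 E0.8750
G1 X8.76 Y18.34 E0.9260
G1 X20.23 Y24.96 E1.1336
G1 X10.23 Y42.28 E1.4471
G1 X-8.82 Y31.28 E1.7919

At z = 13.25 mm: the cube is absent (z outside [0, 13]); the 22×20 cube at (8, 11.5) contributes its full rectangle; the cylinder at (9, 8.5): section is a regular 8-gon, circumradius r=9; Combining (union): the regions partially overlap (shared area 37.93 mm²), so overlapping operands fuse into one piece — 1 connected region; the cube at (4.5, 11.5) (footprint 23.5×7) is included at this height; Combining (union): the regions partially overlap (shared area 157.01 mm²), so overlapping operands fuse into one piece — 1 connected region; (rotated 30° about Z; rotation is an isometry so areas/perimeters/island counts are preserved). The outline is a single polygon with 13 vertices. Extrusion per mm of travel: 0.4 × 0.25 / (π × 1.425²) = 0.015675. Accumulating E over each segment gives final E = 1.7919.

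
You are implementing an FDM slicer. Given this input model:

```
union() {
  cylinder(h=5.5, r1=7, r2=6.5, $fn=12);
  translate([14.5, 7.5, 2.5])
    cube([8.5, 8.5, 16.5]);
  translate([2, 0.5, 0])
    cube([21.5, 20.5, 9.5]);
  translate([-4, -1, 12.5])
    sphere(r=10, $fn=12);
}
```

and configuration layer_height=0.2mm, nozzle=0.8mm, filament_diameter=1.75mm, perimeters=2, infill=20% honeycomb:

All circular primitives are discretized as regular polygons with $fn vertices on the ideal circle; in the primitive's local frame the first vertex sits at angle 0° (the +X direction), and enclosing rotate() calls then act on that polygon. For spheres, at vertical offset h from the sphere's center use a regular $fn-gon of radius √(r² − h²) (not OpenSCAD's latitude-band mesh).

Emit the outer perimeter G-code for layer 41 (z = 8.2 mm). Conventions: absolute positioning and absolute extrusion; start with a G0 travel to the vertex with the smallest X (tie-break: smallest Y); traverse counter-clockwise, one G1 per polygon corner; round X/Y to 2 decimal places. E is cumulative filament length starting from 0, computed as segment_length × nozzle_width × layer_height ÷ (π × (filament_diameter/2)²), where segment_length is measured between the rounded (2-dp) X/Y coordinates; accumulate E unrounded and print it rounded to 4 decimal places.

At z = 8.2 mm: the cone is absent (z outside [0, 5.5]); the cube at (14.5, 7.5) is present — its section is the full 8.5×8.5 rectangle; the cube at (2, 0.5) is present — its section is the full 21.5×20.5 rectangle; the r=10 sphere at (-4, -1) slices to a regular 12-gon of circumradius 9.028 (√(r²−h²) with h=4.3 from center); Merging all regions: the regions partially overlap (shared area 80.60 mm²), so overlapping operands fuse into one piece — 1 connected region. The outline is a single polygon with 16 vertices. Extrusion per mm of travel: 0.8 × 0.2 / (π × 0.875²) = 0.066520. Accumulating E over each segment gives final E = 8.4434.

G0 X-13.03 Y-1.00 Z8.20
G1 X-11.82 Y-5.51 E0.3106
G1 X-8.51 Y-8.82 E0.6220
G1 X-4.00 Y-10.03 E0.9326
G1 X0.51 Y-8.82 E1.2432
G1 X3.82 Y-5.51 E1.5546
G1 X5.03 Y-1.00 E1.8652
G1 X4.63 Y0.50 E1.9685
G1 X23.50 Y0.50 E3.2237
G1 X23.50 Y21.00 E4.5874
G1 X2.00 Y21.00 E6.0176
G1 X2.00 Y5.33 E7.0600
G1 X0.51 Y6.82 E7.2001
G1 X-4.00 Y8.03 E7.5107
G1 X-8.51 Y6.82 E7.8214
G1 X-11.82 Y3.51 E8.1327
G1 X-13.03 Y-1.00 E8.4434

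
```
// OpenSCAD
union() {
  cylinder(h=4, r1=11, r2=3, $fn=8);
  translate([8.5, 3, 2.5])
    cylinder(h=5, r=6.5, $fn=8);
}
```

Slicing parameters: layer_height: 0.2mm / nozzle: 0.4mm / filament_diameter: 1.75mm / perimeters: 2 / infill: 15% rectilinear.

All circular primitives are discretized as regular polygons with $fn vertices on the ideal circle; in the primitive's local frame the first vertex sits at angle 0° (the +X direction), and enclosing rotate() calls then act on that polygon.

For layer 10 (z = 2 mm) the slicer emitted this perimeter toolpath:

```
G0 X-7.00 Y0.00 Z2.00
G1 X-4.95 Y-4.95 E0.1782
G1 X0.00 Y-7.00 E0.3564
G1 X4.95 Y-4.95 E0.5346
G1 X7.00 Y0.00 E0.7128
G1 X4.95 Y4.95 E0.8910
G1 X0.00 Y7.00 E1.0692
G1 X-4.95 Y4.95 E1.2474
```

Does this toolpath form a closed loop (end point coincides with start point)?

Start point (G0): (-7.00, 0.00). End point (last G1): the path does not return to the start — open.

no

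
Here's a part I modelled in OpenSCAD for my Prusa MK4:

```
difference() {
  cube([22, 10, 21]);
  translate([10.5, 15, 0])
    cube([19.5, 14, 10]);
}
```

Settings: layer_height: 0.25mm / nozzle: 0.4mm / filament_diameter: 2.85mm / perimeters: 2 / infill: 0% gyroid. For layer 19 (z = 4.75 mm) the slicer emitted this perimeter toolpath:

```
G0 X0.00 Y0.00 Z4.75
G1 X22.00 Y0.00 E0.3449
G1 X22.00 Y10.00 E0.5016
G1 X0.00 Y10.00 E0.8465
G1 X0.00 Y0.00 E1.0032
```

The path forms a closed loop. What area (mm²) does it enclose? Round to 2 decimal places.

Apply the shoelace formula to the sequence of (X, Y) vertices; enclosed area = 220.00 mm².

220.00 mm²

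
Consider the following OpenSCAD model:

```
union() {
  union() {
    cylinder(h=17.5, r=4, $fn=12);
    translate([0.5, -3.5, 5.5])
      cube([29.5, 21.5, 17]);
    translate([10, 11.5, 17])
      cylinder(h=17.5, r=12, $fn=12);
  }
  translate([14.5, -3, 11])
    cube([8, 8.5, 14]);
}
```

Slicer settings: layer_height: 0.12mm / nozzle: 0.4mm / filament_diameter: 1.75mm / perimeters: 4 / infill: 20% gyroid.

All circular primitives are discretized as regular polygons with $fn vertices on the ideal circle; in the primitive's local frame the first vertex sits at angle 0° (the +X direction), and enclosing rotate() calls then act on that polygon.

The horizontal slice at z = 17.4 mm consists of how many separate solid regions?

1

At z = 17.4 mm: the r=4 cylinder contributes a regular 12-gon of circumradius 4; the 29.5×21.5 cube at (0.5, -3.5) contributes its full rectangle; the r=12 cylinder at (10, 11.5) contributes a regular 12-gon of circumradius 12; Merging all regions: the regions partially overlap (shared area 359.24 mm²), so overlapping operands fuse into one piece — 1 connected region; the cube at (14.5, -3) (footprint 8×8.5) is included at this height; Merging all regions: the 8×8.5 cube at (14.5, -3) lies entirely inside the result so far, so the union is just the result so far — 1 connected region. The result has 1 disconnected region.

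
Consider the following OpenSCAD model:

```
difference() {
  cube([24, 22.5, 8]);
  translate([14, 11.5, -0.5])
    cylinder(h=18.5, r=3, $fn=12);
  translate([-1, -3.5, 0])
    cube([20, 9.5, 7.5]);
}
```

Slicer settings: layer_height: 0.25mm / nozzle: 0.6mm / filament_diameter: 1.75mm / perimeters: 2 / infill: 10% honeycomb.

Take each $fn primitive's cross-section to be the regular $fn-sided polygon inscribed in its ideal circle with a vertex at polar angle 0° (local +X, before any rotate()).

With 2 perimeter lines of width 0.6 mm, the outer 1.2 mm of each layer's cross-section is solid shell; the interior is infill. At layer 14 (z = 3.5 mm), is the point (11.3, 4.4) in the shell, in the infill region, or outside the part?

At z = 3.5 mm: the 24×22.5 cube contributes its full rectangle; the r=3 cylinder at (14, 11.5) gives a regular 12-gon of circumradius 3 (constant along its height); the cube at (-1, -3.5) is present — its section is the full 20×9.5 rectangle; Subtracting the remaining from the first: starting from the 24×22.5 cube, the r=3 cylinder at (14, 11.5) lies wholly inside it (removes its full 27.00 mm² and its 18.63 mm outline becomes a hole wall); the 20×9.5 cube at (-1, -3.5) partially overlaps it — only the 114.00 mm² overlap (of its 190.00 mm²) is removed, clipping the outline — 1 connected region with 1 hole. Overall, the cross-section is one region with 1 hole. The nearest boundary edge runs (19.00, 6.00)→(0.00, 6.00); distance from the point to it = 1.60 mm. The point is not inside any of the regions above, so it lies outside the cross-section (1.60 mm from the nearest boundary).

outside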